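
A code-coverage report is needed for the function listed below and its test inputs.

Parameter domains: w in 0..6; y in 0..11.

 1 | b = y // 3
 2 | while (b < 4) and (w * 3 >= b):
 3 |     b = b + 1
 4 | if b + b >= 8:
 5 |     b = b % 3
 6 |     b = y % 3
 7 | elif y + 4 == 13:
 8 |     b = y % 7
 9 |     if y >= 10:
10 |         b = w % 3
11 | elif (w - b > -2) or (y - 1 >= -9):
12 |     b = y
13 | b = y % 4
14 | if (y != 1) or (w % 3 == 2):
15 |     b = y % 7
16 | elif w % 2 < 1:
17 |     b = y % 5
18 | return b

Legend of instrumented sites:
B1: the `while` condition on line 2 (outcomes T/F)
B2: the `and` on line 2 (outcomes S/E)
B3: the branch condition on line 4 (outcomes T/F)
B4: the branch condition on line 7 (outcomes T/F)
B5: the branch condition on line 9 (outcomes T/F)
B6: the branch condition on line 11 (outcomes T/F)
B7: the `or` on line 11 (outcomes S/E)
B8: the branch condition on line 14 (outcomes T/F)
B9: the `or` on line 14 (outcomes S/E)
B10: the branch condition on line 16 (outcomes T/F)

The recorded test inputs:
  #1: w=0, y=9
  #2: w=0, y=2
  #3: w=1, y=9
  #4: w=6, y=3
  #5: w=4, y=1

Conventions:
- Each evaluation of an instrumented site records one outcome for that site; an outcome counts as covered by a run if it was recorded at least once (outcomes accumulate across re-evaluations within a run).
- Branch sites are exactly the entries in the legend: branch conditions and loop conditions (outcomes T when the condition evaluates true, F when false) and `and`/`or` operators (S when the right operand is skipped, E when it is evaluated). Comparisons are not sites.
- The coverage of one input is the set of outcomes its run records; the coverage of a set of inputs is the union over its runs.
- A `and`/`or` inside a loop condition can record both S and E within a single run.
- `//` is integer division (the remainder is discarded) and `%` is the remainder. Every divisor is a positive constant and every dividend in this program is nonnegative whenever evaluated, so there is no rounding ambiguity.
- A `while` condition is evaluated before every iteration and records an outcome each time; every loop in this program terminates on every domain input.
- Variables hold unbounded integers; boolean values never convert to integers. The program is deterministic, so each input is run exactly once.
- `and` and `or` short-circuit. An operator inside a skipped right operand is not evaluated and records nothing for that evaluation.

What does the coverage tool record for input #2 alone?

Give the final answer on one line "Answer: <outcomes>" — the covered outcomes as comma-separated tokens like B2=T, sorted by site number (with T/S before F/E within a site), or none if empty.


Event log for input #2 (w=0, y=2):
  B2->E, B1->T, B2->E, B1->F, B3->F, B4->F, B7->S, B6->T, B9->S, B8->T
distinct outcomes covered: B1=T, B1=F, B2=E, B3=F, B4=F, B6=T, B7=S, B8=T, B9=S
Answer: B1=T, B1=F, B2=E, B3=F, B4=F, B6=T, B7=S, B8=T, B9=S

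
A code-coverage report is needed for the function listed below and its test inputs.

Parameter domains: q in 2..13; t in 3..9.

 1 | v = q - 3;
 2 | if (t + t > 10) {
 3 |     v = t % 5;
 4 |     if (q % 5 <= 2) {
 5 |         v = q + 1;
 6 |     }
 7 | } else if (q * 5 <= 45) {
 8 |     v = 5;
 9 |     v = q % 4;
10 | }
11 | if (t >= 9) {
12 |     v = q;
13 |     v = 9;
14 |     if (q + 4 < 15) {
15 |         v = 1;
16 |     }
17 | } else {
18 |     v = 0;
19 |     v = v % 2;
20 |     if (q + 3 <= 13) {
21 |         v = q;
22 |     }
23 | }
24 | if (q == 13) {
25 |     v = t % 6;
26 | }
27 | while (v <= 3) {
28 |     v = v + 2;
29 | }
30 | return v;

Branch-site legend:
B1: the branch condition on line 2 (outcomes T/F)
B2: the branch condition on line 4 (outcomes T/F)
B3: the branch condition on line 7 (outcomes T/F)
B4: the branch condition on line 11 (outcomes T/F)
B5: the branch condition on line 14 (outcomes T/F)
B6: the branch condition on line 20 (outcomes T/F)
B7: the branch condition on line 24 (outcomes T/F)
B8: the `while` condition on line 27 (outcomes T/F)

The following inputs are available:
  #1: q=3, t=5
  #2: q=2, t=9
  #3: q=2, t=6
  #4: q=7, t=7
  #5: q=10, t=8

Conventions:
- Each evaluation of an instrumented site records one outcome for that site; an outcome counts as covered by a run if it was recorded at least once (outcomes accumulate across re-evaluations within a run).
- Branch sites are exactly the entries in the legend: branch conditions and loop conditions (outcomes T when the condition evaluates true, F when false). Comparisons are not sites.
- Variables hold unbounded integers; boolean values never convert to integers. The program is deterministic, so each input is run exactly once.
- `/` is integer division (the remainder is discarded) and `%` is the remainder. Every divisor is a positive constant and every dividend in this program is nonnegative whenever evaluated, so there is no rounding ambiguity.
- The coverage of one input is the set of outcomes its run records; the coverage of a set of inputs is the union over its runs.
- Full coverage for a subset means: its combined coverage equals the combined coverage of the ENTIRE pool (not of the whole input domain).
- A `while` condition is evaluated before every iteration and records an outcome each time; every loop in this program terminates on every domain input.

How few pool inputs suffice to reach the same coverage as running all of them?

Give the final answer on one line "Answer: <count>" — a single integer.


run #1 (q=3, t=5) records B1=F, B3=T, B4=F, B6=T, B7=F, B8=T, B8=F
run #2 (q=2, t=9) records B1=T, B2=T, B4=T, B5=T, B7=F, B8=T, B8=F
run #3 (q=2, t=6) records B1=T, B2=T, B4=F, B6=T, B7=F, B8=T, B8=F
run #4 (q=7, t=7) records B1=T, B2=T, B4=F, B6=T, B7=F, B8=F
run #5 (q=10, t=8) records B1=T, B2=T, B4=F, B6=T, B7=F, B8=F
together the pool reaches 11 outcomes: B1=T, B1=F, B2=T, B3=T, B4=T, B4=F, B5=T, B6=T, B7=F, B8=T, B8=F
every size-1 subset falls short of the 11 outcomes (best: 7/11)
inputs {1, 2} (size 2) cover everything; no size-2 subset with a lexicographically smaller index list covers all 11
Answer: 2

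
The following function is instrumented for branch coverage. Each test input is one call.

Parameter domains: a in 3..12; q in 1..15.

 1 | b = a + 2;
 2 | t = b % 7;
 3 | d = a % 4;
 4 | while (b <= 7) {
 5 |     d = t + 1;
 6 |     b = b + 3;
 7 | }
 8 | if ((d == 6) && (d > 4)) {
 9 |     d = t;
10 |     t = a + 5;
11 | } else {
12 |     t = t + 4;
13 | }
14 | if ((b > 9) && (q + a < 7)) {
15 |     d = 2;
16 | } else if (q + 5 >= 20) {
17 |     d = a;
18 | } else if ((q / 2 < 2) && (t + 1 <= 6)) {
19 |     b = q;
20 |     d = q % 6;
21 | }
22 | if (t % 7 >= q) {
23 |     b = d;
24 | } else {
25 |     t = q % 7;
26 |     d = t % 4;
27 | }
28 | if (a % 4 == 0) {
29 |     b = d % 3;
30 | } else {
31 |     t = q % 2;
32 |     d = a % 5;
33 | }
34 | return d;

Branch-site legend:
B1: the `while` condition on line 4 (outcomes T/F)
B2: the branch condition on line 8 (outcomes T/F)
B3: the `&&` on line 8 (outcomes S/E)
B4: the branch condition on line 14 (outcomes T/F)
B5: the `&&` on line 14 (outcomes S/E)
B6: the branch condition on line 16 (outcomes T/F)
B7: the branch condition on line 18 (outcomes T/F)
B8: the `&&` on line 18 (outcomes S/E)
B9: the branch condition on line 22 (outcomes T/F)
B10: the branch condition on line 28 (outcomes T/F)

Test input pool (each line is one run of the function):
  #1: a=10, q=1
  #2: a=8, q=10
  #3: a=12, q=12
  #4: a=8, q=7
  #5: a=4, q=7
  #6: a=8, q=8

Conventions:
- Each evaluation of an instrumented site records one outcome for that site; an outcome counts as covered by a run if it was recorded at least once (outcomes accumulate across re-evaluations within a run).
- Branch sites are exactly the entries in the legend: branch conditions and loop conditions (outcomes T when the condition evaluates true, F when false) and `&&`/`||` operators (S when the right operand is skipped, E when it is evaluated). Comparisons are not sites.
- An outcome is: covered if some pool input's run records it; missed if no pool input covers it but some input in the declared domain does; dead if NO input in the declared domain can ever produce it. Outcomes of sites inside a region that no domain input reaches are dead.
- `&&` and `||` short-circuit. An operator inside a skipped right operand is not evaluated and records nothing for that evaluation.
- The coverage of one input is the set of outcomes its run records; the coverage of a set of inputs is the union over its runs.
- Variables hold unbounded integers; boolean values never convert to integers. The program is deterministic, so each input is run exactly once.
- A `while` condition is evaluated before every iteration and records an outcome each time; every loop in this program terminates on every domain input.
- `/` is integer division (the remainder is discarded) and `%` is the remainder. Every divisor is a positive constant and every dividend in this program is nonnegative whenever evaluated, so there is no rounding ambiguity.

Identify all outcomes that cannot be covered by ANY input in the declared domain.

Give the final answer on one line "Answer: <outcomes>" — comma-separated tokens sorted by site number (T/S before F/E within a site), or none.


sweeping the full domain (150 inputs) for each outcome:
  reachable outcomes have witnesses, e.g. B1=T (e.g. a=3, q=1), B1=F (e.g. a=3, q=1), B2=T (e.g. a=3, q=1), B2=F (e.g. a=4, q=1)
Answer: none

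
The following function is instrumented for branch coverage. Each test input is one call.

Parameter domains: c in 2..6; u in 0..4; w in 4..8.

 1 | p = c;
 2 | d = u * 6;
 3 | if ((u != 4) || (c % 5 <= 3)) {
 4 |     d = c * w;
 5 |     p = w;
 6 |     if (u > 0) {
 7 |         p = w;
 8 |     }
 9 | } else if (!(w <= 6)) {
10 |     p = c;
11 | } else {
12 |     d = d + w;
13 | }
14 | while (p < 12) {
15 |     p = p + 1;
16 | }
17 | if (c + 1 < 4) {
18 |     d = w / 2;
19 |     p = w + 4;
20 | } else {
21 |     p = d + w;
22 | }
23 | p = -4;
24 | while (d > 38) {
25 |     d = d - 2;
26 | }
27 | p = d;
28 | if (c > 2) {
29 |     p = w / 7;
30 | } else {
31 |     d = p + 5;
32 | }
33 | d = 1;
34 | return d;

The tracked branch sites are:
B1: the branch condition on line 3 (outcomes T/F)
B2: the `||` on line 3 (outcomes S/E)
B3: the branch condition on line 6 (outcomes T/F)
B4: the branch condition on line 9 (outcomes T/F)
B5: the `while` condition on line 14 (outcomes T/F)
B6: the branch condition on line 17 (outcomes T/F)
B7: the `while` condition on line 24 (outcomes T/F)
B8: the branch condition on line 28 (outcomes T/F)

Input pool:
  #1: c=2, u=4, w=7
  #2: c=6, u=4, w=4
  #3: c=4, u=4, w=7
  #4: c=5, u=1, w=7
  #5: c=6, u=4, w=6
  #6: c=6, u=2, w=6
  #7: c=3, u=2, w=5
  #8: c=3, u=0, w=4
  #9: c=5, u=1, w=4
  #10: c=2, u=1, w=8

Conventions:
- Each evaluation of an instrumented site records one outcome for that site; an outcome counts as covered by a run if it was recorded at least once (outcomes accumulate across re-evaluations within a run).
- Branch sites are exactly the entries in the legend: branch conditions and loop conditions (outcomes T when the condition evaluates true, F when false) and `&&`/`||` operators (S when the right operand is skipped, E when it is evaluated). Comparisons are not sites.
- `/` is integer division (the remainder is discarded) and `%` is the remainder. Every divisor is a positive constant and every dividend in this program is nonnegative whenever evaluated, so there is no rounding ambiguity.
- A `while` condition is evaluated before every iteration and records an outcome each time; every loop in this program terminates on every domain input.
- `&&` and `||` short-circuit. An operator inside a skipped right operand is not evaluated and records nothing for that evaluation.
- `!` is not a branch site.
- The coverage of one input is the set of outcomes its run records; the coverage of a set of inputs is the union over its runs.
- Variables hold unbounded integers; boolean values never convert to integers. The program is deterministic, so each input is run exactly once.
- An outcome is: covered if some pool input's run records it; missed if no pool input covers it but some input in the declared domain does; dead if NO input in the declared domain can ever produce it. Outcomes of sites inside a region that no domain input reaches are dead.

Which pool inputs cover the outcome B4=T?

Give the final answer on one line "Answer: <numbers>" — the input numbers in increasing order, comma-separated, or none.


input #1 (c=2, u=4, w=7): misses B4=T
input #2 (c=6, u=4, w=4): misses B4=T
input #3 (c=4, u=4, w=7): covers B4=T
input #4 (c=5, u=1, w=7): misses B4=T
input #5 (c=6, u=4, w=6): misses B4=T
input #6 (c=6, u=2, w=6): misses B4=T
input #7 (c=3, u=2, w=5): misses B4=T
input #8 (c=3, u=0, w=4): misses B4=T
input #9 (c=5, u=1, w=4): misses B4=T
input #10 (c=2, u=1, w=8): misses B4=T
Answer: 3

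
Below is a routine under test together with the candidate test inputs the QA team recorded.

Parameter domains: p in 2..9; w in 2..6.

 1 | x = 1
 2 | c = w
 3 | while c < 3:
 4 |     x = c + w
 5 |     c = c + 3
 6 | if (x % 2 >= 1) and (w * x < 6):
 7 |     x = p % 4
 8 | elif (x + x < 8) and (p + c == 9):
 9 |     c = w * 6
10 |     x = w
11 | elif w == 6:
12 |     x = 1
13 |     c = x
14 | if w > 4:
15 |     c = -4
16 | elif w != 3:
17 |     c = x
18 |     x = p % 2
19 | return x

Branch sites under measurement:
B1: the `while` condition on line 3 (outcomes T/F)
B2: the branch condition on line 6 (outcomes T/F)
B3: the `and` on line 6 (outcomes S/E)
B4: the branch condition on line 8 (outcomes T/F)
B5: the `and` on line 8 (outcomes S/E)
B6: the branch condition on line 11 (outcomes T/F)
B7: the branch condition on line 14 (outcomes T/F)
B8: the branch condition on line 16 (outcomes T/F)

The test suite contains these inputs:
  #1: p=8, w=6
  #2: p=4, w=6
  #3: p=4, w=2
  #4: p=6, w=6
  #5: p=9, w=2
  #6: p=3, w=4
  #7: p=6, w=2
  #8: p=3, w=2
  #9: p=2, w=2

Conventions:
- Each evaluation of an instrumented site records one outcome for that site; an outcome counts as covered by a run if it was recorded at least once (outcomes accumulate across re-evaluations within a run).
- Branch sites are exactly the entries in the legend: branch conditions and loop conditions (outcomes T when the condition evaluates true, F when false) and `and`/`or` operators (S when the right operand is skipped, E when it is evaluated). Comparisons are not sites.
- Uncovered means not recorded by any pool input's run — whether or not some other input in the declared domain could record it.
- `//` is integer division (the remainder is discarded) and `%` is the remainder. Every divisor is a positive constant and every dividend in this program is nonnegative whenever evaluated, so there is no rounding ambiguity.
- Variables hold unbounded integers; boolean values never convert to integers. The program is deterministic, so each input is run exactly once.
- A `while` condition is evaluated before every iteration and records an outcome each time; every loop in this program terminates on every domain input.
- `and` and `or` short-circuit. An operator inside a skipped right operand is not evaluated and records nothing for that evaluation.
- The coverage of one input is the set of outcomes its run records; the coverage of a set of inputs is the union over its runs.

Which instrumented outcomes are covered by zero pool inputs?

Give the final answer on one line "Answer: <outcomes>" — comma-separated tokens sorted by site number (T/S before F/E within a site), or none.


test 1 (p=8, w=6) fires B1->F, B3->E, B2->F, B5->E, B4->F, B6->T, B7->T; hits B1=F, B2=F, B3=E, B4=F, B5=E, B6=T, B7=T
test 2 (p=4, w=6) fires B1->F, B3->E, B2->F, B5->E, B4->F, B6->T, B7->T; hits B1=F, B2=F, B3=E, B4=F, B5=E, B6=T, B7=T
test 3 (p=4, w=2) fires B1->T, B1->F, B3->S, B2->F, B5->S, B4->F, B6->F, B7->F, B8->T; hits B1=T, B1=F, B2=F, B3=S, B4=F, B5=S, B6=F, B7=F, B8=T
test 4 (p=6, w=6) fires B1->F, B3->E, B2->F, B5->E, B4->F, B6->T, B7->T; hits B1=F, B2=F, B3=E, B4=F, B5=E, B6=T, B7=T
test 5 (p=9, w=2) fires B1->T, B1->F, B3->S, B2->F, B5->S, B4->F, B6->F, B7->F, B8->T; hits B1=T, B1=F, B2=F, B3=S, B4=F, B5=S, B6=F, B7=F, B8=T
test 6 (p=3, w=4) fires B1->F, B3->E, B2->T, B7->F, B8->T; hits B1=F, B2=T, B3=E, B7=F, B8=T
test 7 (p=6, w=2) fires B1->T, B1->F, B3->S, B2->F, B5->S, B4->F, B6->F, B7->F, B8->T; hits B1=T, B1=F, B2=F, B3=S, B4=F, B5=S, B6=F, B7=F, B8=T
test 8 (p=3, w=2) fires B1->T, B1->F, B3->S, B2->F, B5->S, B4->F, B6->F, B7->F, B8->T; hits B1=T, B1=F, B2=F, B3=S, B4=F, B5=S, B6=F, B7=F, B8=T
test 9 (p=2, w=2) fires B1->T, B1->F, B3->S, B2->F, B5->S, B4->F, B6->F, B7->F, B8->T; hits B1=T, B1=F, B2=F, B3=S, B4=F, B5=S, B6=F, B7=F, B8=T
union over the pool: B1=T, B1=F, B2=T, B2=F, B3=S, B3=E, B4=F, B5=S, B5=E, B6=T, B6=F, B7=T, B7=F, B8=T
uncovered (2 of 16): B4=T, B8=F
Answer: B4=T, B8=F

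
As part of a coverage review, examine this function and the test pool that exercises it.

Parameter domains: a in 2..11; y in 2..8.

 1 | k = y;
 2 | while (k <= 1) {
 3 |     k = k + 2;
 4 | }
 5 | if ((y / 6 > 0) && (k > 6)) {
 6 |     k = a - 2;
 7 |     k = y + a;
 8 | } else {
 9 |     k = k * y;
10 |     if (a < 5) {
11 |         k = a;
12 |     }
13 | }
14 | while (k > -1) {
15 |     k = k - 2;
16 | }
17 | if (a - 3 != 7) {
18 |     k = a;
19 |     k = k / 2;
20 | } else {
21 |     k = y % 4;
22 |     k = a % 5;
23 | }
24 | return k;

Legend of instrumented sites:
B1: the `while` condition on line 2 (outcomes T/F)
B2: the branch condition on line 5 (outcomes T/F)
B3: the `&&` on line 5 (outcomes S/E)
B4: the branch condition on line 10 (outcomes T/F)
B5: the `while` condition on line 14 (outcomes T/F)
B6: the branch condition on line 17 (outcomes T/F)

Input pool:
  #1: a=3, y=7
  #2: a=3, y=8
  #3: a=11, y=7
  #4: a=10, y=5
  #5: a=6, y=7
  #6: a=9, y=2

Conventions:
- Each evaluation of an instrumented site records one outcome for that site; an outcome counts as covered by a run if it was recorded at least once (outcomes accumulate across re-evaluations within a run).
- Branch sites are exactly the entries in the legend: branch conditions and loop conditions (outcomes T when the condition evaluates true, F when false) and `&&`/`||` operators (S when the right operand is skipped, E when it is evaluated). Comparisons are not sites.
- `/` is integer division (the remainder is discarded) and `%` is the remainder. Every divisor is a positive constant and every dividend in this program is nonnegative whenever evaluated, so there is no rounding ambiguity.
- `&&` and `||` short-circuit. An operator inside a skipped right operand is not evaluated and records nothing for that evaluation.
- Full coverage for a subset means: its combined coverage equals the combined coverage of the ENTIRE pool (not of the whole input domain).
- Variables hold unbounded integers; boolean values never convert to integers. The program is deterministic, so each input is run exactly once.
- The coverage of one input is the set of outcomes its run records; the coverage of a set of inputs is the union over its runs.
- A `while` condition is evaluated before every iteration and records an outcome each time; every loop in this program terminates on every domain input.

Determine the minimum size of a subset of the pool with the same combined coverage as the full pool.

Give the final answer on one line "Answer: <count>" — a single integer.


#1 (a=3, y=7) -> B1->F, B3->E, B2->T, B5->T, B5->T, B5->T, B5->T, B5->T, B5->T, B5->F, B6->T; covered: B1=F, B2=T, B3=E, B5=T, B5=F, B6=T
#2 (a=3, y=8) -> B1->F, B3->E, B2->T, B5->T, B5->T, B5->T, B5->T, B5->T, B5->T, B5->F, B6->T; covered: B1=F, B2=T, B3=E, B5=T, B5=F, B6=T
#3 (a=11, y=7) -> B1->F, B3->E, B2->T, B5->T, B5->T, B5->T, B5->T, B5->T, B5->T, B5->T, B5->T, B5->T, B5->T, B5->F, ...; covered: B1=F, B2=T, B3=E, B5=T, B5=F, B6=T
#4 (a=10, y=5) -> B1->F, B3->S, B2->F, B4->F, B5->T, B5->T, B5->T, B5->T, B5->T, B5->T, B5->T, B5->T, B5->T, B5->T, ...; covered: B1=F, B2=F, B3=S, B4=F, B5=T, B5=F, B6=F
#5 (a=6, y=7) -> B1->F, B3->E, B2->T, B5->T, B5->T, B5->T, B5->T, B5->T, B5->T, B5->T, B5->F, B6->T; covered: B1=F, B2=T, B3=E, B5=T, B5=F, B6=T
#6 (a=9, y=2) -> B1->F, B3->S, B2->F, B4->F, B5->T, B5->T, B5->T, B5->F, B6->T; covered: B1=F, B2=F, B3=S, B4=F, B5=T, B5=F, B6=T
the full pool covers 10 outcomes: B1=F, B2=T, B2=F, B3=S, B3=E, B4=F, B5=T, B5=F, B6=T, B6=F
size 1 is not enough: best union over all size-1 subsets is 7/10
inputs {1, 4} (size 2) cover everything; no size-2 subset with a lexicographically smaller index list covers all 10
Answer: 2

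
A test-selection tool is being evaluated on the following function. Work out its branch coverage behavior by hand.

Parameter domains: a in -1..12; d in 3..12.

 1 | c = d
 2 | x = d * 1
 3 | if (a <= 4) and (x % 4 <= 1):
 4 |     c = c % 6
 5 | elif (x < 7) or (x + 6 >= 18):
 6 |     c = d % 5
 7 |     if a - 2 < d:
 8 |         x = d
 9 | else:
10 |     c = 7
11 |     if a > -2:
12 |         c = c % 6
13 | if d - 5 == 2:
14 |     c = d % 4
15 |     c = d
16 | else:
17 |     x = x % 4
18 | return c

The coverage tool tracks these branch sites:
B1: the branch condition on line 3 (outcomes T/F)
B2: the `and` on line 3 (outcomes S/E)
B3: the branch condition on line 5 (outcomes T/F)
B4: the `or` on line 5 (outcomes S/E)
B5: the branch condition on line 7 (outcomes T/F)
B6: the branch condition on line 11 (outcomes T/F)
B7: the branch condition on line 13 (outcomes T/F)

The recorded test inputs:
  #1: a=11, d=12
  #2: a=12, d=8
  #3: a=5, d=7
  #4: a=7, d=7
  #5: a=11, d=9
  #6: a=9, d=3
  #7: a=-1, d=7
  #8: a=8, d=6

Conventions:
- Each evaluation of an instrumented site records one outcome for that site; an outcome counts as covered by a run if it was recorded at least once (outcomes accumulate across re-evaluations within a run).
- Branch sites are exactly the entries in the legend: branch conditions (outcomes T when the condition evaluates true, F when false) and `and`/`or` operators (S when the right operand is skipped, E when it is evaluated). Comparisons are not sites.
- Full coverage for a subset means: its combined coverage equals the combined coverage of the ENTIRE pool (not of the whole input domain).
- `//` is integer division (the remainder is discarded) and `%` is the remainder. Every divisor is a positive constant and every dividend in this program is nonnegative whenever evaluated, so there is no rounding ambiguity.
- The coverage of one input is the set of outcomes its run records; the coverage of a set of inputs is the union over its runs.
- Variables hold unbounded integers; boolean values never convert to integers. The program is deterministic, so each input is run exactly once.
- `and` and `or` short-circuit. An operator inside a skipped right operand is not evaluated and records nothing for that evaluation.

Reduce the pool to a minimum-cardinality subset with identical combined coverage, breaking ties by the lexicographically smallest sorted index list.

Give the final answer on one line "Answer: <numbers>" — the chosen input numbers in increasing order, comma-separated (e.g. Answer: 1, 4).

run #1 (a=11, d=12) runs B2->S, B1->F, B4->E, B3->T, B5->T, B7->F; records B1=F, B2=S, B3=T, B4=E, B5=T, B7=F
run #2 (a=12, d=8) runs B2->S, B1->F, B4->E, B3->F, B6->T, B7->F; records B1=F, B2=S, B3=F, B4=E, B6=T, B7=F
run #3 (a=5, d=7) runs B2->S, B1->F, B4->E, B3->F, B6->T, B7->T; records B1=F, B2=S, B3=F, B4=E, B6=T, B7=T
run #4 (a=7, d=7) runs B2->S, B1->F, B4->E, B3->F, B6->T, B7->T; records B1=F, B2=S, B3=F, B4=E, B6=T, B7=T
run #5 (a=11, d=9) runs B2->S, B1->F, B4->E, B3->F, B6->T, B7->F; records B1=F, B2=S, B3=F, B4=E, B6=T, B7=F
run #6 (a=9, d=3) runs B2->S, B1->F, B4->S, B3->T, B5->F, B7->F; records B1=F, B2=S, B3=T, B4=S, B5=F, B7=F
run #7 (a=-1, d=7) runs B2->E, B1->F, B4->E, B3->F, B6->T, B7->T; records B1=F, B2=E, B3=F, B4=E, B6=T, B7=T
run #8 (a=8, d=6) runs B2->S, B1->F, B4->S, B3->T, B5->F, B7->F; records B1=F, B2=S, B3=T, B4=S, B5=F, B7=F
the full pool covers 12 outcomes: B1=F, B2=S, B2=E, B3=T, B3=F, B4=S, B4=E, B5=T, B5=F, B6=T, B7=T, B7=F
checked all size-1 subsets: none covers 12 outcomes (max 6/12)
checked all size-2 subsets: none covers 12 outcomes (max 11/12)
at size 3, {1, 6, 7} reaches all 12 outcomes; every lexicographically earlier size-3 subset fails

Answer: 1, 6, 7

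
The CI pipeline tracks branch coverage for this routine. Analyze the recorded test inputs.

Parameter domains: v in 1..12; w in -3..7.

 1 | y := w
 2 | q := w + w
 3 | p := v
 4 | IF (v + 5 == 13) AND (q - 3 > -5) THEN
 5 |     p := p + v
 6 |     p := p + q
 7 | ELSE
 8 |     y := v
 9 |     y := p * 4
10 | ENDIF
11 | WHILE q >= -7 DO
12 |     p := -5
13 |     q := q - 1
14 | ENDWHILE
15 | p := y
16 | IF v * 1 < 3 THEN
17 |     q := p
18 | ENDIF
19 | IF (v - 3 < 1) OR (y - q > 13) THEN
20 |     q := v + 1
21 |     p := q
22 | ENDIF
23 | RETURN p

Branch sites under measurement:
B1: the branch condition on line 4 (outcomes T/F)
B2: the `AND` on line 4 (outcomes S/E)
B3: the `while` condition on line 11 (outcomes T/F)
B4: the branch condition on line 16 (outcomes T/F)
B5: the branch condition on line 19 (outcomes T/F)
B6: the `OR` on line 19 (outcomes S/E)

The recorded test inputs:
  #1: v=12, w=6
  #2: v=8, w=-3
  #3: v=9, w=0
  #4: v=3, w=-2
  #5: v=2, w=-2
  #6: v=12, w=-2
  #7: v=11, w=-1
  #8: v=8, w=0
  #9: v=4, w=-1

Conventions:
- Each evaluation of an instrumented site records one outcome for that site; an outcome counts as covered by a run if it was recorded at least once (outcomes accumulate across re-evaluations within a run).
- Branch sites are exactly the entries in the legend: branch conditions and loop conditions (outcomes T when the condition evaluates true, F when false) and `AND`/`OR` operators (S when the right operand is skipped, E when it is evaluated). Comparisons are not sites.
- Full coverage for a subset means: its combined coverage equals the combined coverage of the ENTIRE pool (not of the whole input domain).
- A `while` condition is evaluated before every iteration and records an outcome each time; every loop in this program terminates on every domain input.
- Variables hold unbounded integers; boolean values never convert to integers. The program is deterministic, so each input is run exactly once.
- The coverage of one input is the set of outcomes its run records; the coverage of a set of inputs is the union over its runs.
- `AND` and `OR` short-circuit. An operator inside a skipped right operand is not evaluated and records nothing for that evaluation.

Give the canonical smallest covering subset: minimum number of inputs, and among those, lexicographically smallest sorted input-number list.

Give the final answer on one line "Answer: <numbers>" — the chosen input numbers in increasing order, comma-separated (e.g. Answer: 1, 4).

input #1 (v=12, w=6): events B2->S, B1->F, B3->T, B3->T, B3->T, B3->T, B3->T, B3->T, B3->T, B3->T, B3->T, B3->T, B3->T, B3->T, ...; covers B1=F, B2=S, B3=T, B3=F, B4=F, B5=T, B6=E
input #2 (v=8, w=-3): events B2->E, B1->F, B3->T, B3->T, B3->F, B4->F, B6->E, B5->T; covers B1=F, B2=E, B3=T, B3=F, B4=F, B5=T, B6=E
input #3 (v=9, w=0): events B2->S, B1->F, B3->T, B3->T, B3->T, B3->T, B3->T, B3->T, B3->T, B3->T, B3->F, B4->F, B6->E, B5->T; covers B1=F, B2=S, B3=T, B3=F, B4=F, B5=T, B6=E
input #4 (v=3, w=-2): events B2->S, B1->F, B3->T, B3->T, B3->T, B3->T, B3->F, B4->F, B6->S, B5->T; covers B1=F, B2=S, B3=T, B3=F, B4=F, B5=T, B6=S
input #5 (v=2, w=-2): events B2->S, B1->F, B3->T, B3->T, B3->T, B3->T, B3->F, B4->T, B6->S, B5->T; covers B1=F, B2=S, B3=T, B3=F, B4=T, B5=T, B6=S
input #6 (v=12, w=-2): events B2->S, B1->F, B3->T, B3->T, B3->T, B3->T, B3->F, B4->F, B6->E, B5->T; covers B1=F, B2=S, B3=T, B3=F, B4=F, B5=T, B6=E
input #7 (v=11, w=-1): events B2->S, B1->F, B3->T, B3->T, B3->T, B3->T, B3->T, B3->T, B3->F, B4->F, B6->E, B5->T; covers B1=F, B2=S, B3=T, B3=F, B4=F, B5=T, B6=E
input #8 (v=8, w=0): events B2->E, B1->T, B3->T, B3->T, B3->T, B3->T, B3->T, B3->T, B3->T, B3->T, B3->F, B4->F, B6->E, B5->F; covers B1=T, B2=E, B3=T, B3=F, B4=F, B5=F, B6=E
input #9 (v=4, w=-1): events B2->S, B1->F, B3->T, B3->T, B3->T, B3->T, B3->T, B3->T, B3->F, B4->F, B6->E, B5->T; covers B1=F, B2=S, B3=T, B3=F, B4=F, B5=T, B6=E
the full pool covers 12 outcomes: B1=T, B1=F, B2=S, B2=E, B3=T, B3=F, B4=T, B4=F, B5=T, B5=F, B6=S, B6=E
checked all size-1 subsets: none covers 12 outcomes (max 7/12)
at size 2, {5, 8} reaches all 12 outcomes; every lexicographically earlier size-2 subset fails

Answer: 5, 8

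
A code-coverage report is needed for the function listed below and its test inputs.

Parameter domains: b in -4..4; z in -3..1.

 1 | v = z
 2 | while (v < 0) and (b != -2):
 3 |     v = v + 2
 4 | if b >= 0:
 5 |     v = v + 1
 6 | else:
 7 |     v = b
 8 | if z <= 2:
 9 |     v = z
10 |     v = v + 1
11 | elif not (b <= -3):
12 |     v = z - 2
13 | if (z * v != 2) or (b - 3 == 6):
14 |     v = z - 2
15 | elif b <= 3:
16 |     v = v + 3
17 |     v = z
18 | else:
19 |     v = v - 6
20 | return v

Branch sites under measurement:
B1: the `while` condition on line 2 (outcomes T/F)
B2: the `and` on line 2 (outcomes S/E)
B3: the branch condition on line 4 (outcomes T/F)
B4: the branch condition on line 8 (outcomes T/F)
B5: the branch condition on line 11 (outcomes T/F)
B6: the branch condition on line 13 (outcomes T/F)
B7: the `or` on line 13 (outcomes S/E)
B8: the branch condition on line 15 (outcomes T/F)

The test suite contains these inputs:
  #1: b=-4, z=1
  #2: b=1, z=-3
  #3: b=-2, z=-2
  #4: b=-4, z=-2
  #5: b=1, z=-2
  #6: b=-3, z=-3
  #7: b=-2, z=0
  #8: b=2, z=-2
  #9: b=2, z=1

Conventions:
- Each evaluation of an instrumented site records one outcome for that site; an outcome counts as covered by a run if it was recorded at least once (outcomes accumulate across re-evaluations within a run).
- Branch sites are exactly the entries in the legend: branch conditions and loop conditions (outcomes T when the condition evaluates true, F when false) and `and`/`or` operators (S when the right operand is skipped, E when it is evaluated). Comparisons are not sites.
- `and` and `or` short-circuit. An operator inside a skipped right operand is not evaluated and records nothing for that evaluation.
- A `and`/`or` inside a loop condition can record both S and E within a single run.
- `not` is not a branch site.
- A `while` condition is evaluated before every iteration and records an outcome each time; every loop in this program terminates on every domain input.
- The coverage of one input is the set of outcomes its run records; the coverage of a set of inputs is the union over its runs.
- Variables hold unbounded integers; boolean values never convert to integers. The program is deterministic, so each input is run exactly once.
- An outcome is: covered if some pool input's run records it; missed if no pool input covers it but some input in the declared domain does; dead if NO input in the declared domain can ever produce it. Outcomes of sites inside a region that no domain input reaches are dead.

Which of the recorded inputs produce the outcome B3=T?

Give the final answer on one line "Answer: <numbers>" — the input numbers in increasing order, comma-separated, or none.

input #1 (b=-4, z=1): does not produce B3=T
input #2 (b=1, z=-3): produces B3=T
input #3 (b=-2, z=-2): does not produce B3=T
input #4 (b=-4, z=-2): does not produce B3=T
input #5 (b=1, z=-2): produces B3=T
input #6 (b=-3, z=-3): does not produce B3=T
input #7 (b=-2, z=0): does not produce B3=T
input #8 (b=2, z=-2): produces B3=T
input #9 (b=2, z=1): produces B3=T

Answer: 2, 5, 8, 9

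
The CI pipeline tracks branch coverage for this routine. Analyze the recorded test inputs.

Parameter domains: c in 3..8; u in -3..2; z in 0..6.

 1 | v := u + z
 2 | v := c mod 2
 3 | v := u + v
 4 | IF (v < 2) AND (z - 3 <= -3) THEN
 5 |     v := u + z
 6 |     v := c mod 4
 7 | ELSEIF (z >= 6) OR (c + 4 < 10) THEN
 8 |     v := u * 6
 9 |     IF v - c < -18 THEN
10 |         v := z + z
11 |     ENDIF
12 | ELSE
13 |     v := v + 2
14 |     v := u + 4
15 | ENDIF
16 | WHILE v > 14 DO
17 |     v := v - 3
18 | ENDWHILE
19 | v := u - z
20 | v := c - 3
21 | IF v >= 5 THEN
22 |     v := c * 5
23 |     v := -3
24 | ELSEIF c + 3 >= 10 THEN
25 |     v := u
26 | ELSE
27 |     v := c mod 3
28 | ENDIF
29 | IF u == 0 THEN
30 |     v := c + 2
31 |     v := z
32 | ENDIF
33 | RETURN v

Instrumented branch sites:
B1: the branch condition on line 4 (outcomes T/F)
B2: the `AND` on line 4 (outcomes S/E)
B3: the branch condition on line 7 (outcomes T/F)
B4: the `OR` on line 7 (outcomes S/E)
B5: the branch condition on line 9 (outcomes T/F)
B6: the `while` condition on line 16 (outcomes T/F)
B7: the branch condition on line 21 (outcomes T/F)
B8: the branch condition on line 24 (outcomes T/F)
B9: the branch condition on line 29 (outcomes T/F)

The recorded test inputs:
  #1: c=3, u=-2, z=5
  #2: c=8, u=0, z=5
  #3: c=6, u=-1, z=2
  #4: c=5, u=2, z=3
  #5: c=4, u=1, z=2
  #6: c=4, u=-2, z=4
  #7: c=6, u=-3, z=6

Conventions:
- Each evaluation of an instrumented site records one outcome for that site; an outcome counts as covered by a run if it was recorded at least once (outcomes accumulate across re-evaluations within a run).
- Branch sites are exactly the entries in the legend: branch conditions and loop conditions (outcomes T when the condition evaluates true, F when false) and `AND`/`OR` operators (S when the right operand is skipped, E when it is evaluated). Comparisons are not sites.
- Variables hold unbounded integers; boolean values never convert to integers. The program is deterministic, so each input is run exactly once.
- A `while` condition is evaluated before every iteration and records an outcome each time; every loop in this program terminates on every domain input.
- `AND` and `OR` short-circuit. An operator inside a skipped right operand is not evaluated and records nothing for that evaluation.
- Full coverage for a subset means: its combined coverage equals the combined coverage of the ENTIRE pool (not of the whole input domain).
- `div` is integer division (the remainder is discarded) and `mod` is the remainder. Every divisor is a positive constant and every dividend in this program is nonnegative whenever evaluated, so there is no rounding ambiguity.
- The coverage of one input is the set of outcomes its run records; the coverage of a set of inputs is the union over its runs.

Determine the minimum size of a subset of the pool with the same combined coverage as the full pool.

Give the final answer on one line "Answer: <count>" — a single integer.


test 1 (c=3, u=-2, z=5) hits B1=F, B2=E, B3=T, B4=E, B5=F, B6=F, B7=F, B8=F, B9=F
test 2 (c=8, u=0, z=5) hits B1=F, B2=E, B3=F, B4=E, B6=F, B7=T, B9=T
test 3 (c=6, u=-1, z=2) hits B1=F, B2=E, B3=F, B4=E, B6=F, B7=F, B8=F, B9=F
test 4 (c=5, u=2, z=3) hits B1=F, B2=S, B3=T, B4=E, B5=F, B6=F, B7=F, B8=F, B9=F
test 5 (c=4, u=1, z=2) hits B1=F, B2=E, B3=T, B4=E, B5=F, B6=F, B7=F, B8=F, B9=F
test 6 (c=4, u=-2, z=4) hits B1=F, B2=E, B3=T, B4=E, B5=F, B6=F, B7=F, B8=F, B9=F
test 7 (c=6, u=-3, z=6) hits B1=F, B2=E, B3=T, B4=S, B5=T, B6=F, B7=F, B8=F, B9=F
the full pool covers 15 outcomes: B1=F, B2=S, B2=E, B3=T, B3=F, B4=S, B4=E, B5=T, B5=F, B6=F, B7=T, B7=F, B8=F, B9=T, B9=F
no size-1 subset reaches all 15 outcomes (best union: 9/15)
no size-2 subset reaches all 15 outcomes (best union: 13/15)
size 3: inputs {2, 4, 7} cover all 15 outcomes, and no lexicographically smaller subset of this size does
Answer: 3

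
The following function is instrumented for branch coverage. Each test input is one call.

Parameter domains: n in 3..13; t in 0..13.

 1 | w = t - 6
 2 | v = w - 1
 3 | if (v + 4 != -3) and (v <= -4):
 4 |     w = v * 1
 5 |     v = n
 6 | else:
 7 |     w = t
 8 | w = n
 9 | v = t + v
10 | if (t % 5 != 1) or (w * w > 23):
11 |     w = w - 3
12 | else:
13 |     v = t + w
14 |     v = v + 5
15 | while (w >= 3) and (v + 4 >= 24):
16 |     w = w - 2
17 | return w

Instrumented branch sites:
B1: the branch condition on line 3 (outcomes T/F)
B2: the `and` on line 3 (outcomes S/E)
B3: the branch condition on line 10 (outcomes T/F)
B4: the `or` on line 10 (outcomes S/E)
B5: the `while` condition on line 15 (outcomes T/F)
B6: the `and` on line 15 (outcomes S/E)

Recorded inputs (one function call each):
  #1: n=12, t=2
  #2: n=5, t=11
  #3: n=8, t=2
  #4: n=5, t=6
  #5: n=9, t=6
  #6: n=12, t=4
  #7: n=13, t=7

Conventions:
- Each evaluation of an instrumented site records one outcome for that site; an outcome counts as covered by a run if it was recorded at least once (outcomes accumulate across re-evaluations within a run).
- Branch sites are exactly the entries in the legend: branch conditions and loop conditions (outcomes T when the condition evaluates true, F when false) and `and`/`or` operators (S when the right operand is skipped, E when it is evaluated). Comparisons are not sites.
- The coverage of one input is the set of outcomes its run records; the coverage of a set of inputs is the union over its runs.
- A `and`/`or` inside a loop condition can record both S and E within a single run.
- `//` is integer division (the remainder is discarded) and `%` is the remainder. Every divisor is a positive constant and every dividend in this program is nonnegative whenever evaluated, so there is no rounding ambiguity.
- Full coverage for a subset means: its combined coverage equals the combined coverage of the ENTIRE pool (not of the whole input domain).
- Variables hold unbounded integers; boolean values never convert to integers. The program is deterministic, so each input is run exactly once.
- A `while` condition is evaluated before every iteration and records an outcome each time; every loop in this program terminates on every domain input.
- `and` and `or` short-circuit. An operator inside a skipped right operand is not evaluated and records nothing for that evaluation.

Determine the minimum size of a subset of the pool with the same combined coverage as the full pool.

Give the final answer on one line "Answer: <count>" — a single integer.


input #1, n=12, t=2: outcomes B1=T, B2=E, B3=T, B4=S, B5=F, B6=E
input #2, n=5, t=11: outcomes B1=F, B2=E, B3=T, B4=E, B5=F, B6=S
input #3, n=8, t=2: outcomes B1=T, B2=E, B3=T, B4=S, B5=F, B6=E
input #4, n=5, t=6: outcomes B1=F, B2=E, B3=T, B4=E, B5=F, B6=S
input #5, n=9, t=6: outcomes B1=F, B2=E, B3=T, B4=E, B5=F, B6=E
input #6, n=12, t=4: outcomes B1=F, B2=E, B3=T, B4=S, B5=F, B6=E
input #7, n=13, t=7: outcomes B1=F, B2=E, B3=T, B4=S, B5=F, B6=E
union over all inputs: B1=T, B1=F, B2=E, B3=T, B4=S, B4=E, B5=F, B6=S, B6=E (9 outcomes)
size 1 is not enough: best union over all size-1 subsets is 6/9
the canonical winner is {1, 2}: size 2, full 9-outcome coverage, earliest index list among size-2 covers
Answer: 2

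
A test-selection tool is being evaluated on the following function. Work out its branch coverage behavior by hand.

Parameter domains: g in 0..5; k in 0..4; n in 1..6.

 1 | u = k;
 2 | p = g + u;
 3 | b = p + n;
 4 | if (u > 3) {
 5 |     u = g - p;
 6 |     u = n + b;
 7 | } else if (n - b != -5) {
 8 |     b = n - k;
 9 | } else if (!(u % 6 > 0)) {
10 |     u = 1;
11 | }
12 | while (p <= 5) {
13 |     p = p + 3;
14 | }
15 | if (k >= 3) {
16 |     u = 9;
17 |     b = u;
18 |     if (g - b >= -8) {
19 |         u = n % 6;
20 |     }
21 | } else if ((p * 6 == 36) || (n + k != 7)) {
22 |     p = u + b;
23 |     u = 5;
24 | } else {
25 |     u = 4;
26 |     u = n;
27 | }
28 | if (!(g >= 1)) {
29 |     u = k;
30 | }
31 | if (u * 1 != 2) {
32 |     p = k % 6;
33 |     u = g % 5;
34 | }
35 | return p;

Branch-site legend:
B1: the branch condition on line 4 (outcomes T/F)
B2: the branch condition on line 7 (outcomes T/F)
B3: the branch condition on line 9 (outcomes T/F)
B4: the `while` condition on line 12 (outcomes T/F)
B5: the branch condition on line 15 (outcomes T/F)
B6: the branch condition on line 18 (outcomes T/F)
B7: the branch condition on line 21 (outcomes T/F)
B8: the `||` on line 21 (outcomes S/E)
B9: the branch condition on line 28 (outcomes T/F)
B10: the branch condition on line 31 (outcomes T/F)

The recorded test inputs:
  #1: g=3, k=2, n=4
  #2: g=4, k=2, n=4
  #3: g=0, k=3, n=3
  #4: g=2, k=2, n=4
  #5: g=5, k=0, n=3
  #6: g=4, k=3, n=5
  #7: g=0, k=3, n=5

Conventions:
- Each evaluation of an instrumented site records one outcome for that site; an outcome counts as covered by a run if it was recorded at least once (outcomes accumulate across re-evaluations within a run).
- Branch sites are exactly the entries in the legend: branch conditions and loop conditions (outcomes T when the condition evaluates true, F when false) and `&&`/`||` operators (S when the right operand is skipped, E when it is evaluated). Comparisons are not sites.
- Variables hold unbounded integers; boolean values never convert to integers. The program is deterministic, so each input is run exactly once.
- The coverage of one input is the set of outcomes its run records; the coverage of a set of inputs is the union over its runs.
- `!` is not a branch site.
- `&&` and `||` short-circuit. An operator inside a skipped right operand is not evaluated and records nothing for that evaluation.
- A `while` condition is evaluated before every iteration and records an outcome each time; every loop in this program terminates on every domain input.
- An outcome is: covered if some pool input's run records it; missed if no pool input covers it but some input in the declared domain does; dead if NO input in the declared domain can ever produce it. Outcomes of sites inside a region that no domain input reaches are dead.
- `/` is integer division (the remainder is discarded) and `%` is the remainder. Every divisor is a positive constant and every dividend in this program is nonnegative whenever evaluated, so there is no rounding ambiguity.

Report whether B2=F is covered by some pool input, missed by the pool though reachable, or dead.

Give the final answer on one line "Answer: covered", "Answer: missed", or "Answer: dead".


B2=F is recorded by pool input(s) 1, 5 -> covered
Answer: covered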